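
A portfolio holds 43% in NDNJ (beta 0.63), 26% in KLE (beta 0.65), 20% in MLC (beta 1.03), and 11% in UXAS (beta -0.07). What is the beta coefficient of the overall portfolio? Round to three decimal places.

0.638

β_P = Σ w_i β_i = 0.43×0.63 + 0.26×0.65 + 0.20×1.03 + 0.11×-0.07 = 0.6382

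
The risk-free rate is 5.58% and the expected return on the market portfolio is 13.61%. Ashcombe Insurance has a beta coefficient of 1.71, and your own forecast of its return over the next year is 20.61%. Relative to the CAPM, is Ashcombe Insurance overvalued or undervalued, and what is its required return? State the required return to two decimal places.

MRP = 13.61% − 5.58% = 8.03%
Required return = R_f + β·MRP = 5.58% + 1.71 × 8.03% = 19.31%
Forecast 20.61% > required 19.31% → the stock plots above the SML → undervalued.

Undervalued; required return 19.31%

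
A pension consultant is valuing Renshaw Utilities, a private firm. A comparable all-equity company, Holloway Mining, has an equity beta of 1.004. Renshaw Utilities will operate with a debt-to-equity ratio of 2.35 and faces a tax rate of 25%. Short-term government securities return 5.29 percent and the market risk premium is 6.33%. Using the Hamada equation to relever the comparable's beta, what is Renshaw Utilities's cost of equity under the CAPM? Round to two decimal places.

22.85%

β_L = β_U × [1 + (1 − t)(D/E)] = 1.004 × [1 + (1 − 0.25) × 2.35]
    = 1.004 × [1 + 0.75 × 2.35] = 1.004 × 2.7625 = 2.7736
E(R) = R_f + β_L × MRP = 5.29% + 2.7736 × 6.33% = 22.85%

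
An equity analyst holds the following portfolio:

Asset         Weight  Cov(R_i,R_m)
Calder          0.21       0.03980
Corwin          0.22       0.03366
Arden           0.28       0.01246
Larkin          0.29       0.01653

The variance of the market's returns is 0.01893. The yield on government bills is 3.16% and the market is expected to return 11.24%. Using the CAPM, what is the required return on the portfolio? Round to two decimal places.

β_Calder = 0.03980 / 0.01893 = 2.1025
β_Corwin = 0.03366 / 0.01893 = 1.7781
β_Arden = 0.01246 / 0.01893 = 0.6582
β_Larkin = 0.01653 / 0.01893 = 0.8732
β_P = Σ w_i β_i = 0.21×2.1025 + 0.22×1.7781 + 0.28×0.6582 + 0.29×0.8732 = 1.2702
MRP = 11.24% − 3.16% = 8.08%
E(R_P) = R_f + β_P × MRP = 3.16% + 1.2702 × 8.08% = 13.42%

13.42%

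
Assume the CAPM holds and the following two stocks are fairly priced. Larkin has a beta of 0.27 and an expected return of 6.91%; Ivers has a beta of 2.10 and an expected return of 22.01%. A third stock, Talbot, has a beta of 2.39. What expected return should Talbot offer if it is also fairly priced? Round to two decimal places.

MRP (SML slope) = (22.01% − 6.91%) / (2.10 − 0.27) = 15.10% / 1.83 = 8.2514%
R_f (intercept) = 6.91% − 0.27 × 8.2514% = 4.6821%
E(R_Talbot) = R_f + β × MRP = 4.6821% + 2.39 × 8.2514% = 24.40%

24.40%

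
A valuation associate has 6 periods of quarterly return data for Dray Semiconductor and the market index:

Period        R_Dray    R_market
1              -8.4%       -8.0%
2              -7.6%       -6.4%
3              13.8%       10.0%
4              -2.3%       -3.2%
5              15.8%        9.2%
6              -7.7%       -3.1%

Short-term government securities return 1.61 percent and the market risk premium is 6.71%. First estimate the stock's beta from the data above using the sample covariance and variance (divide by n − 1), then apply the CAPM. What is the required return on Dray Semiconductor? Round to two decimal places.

10.97%

Mean R_i = (-8.4 − 7.6 + 13.8 − 2.3 + 15.8 − 7.7) / 6 = 0.6000%
Mean R_m = (-8.0 − 6.4 + 10.0 − 3.2 + 9.2 − 3.1) / 6 = -0.2500%
Σ(R_i − R̄_i)(R_m − R̄_m) = 431.3300  ⇒  Cov = 431.3300 / 5 = 86.2660
Σ(R_m − R̄_m)² = 309.0750  ⇒  Var(R_m) = 309.0750 / 5 = 61.8150
β = Cov / Var(R_m) = 86.2660 / 61.8150 = 1.3956
E(R) = R_f + β × MRP = 1.61% + 1.3956 × 6.71% = 10.97%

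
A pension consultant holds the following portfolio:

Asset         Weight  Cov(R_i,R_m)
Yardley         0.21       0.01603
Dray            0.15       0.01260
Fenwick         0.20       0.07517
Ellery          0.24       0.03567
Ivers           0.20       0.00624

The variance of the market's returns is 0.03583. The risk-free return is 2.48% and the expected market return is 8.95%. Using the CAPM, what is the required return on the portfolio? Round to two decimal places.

β_Yardley = 0.01603 / 0.03583 = 0.4474
β_Dray = 0.01260 / 0.03583 = 0.3517
β_Fenwick = 0.07517 / 0.03583 = 2.0980
β_Ellery = 0.03567 / 0.03583 = 0.9955
β_Ivers = 0.00624 / 0.03583 = 0.1742
β_P = Σ w_i β_i = 0.21×0.4474 + 0.15×0.3517 + 0.20×2.0980 + 0.24×0.9955 + 0.20×0.1742 = 0.8401
MRP = 8.95% − 2.48% = 6.47%
E(R_P) = R_f + β_P × MRP = 2.48% + 0.8401 × 6.47% = 7.92%

7.92%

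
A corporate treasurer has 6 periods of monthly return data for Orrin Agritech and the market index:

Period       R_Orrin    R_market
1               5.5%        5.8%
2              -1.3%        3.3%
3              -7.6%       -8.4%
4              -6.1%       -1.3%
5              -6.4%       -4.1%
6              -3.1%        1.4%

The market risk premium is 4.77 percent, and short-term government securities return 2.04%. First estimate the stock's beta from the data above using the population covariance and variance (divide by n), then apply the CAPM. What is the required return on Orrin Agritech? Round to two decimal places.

Mean R_i = (5.5 − 1.3 − 7.6 − 6.1 − 6.4 − 3.1) / 6 = -3.1667%
Mean R_m = (5.8 + 3.3 − 8.4 − 1.3 − 4.1 + 1.4) / 6 = -0.5500%
Σ(R_i − R̄_i)(R_m − R̄_m) = 110.8300  ⇒  Cov = 110.8300 / 6 = 18.4717
Σ(R_m − R̄_m)² = 133.7350  ⇒  Var(R_m) = 133.7350 / 6 = 22.2892
β = Cov / Var(R_m) = 18.4717 / 22.2892 = 0.8287
E(R) = R_f + β × MRP = 2.04% + 0.8287 × 4.77% = 5.99%

5.99%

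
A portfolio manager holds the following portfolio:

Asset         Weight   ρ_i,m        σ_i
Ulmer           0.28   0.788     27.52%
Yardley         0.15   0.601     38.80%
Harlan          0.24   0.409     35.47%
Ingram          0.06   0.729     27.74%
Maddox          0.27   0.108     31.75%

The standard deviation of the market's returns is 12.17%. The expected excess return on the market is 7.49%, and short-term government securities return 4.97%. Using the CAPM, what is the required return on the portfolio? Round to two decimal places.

β_Ulmer = 0.788 × 27.52% / 12.17% = 1.7819
β_Yardley = 0.601 × 38.80% / 12.17% = 1.9161
β_Harlan = 0.409 × 35.47% / 12.17% = 1.1920
β_Ingram = 0.729 × 27.74% / 12.17% = 1.6617
β_Maddox = 0.108 × 31.75% / 12.17% = 0.2818
β_P = Σ w_i β_i = 0.28×1.7819 + 0.15×1.9161 + 0.24×1.1920 + 0.06×1.6617 + 0.27×0.2818 = 1.2482
E(R_P) = R_f + β_P × MRP = 4.97% + 1.2482 × 7.49% = 14.32%

14.32%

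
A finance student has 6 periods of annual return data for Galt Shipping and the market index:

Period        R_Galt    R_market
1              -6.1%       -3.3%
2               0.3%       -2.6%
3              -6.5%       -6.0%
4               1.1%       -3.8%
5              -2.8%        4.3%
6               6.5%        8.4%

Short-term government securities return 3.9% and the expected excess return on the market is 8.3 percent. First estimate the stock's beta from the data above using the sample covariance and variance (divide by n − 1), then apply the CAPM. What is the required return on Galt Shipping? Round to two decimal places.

8.86%

Mean R_i = (-6.1 + 0.3 − 6.5 + 1.1 − 2.8 + 6.5) / 6 = -1.2500%
Mean R_m = (-3.3 − 2.6 − 6.0 − 3.8 + 4.3 + 8.4) / 6 = -0.5000%
Σ(R_i − R̄_i)(R_m − R̄_m) = 92.9800  ⇒  Cov = 92.9800 / 5 = 18.5960
Σ(R_m − R̄_m)² = 155.6400  ⇒  Var(R_m) = 155.6400 / 5 = 31.1280
β = Cov / Var(R_m) = 18.5960 / 31.1280 = 0.5974
E(R) = R_f + β × MRP = 3.9% + 0.5974 × 8.3% = 8.86%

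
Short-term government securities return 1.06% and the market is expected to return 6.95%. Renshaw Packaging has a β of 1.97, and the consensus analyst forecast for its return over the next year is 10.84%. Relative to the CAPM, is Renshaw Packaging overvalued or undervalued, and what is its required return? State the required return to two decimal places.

MRP = 6.95% − 1.06% = 5.89%
Required return = R_f + β·MRP = 1.06% + 1.97 × 5.89% = 12.66%
Forecast 10.84% < required 12.66% → the stock plots below the SML → overvalued.

Overvalued; required return 12.66%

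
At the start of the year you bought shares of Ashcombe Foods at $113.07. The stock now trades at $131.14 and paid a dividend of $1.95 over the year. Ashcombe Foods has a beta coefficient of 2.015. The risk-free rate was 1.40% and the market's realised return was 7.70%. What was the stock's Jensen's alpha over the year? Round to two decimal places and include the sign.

+3.61%

Realised HPR = (P1 + D1 − P0) / P0 = (131.14 + 1.95 − 113.07) / 113.07 = 20.02 / 113.07 = 17.7058%
MRP = 7.70% − 1.40% = 6.30%
CAPM required = R_f + β·MRP = 1.40% + 2.015 × 6.30% = 14.09450%
α = realised − required = 17.7058% − 14.09450% = +3.61%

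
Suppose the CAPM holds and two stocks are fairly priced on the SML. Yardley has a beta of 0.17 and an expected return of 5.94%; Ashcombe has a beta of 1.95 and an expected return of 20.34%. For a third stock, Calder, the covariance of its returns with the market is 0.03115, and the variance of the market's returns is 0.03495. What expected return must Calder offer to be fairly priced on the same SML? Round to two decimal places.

MRP = (20.34% − 5.94%) / (1.95 − 0.17) = 8.0899%
R_f = 5.94% − 0.17 × 8.0899% = 4.5647%
β_Calder = Cov / Var(R_m) = 0.03115 / 0.03495 = 0.8913
E(R_Calder) = R_f + β × MRP = 4.5647% + 0.8913 × 8.0899% = 11.78%

11.78%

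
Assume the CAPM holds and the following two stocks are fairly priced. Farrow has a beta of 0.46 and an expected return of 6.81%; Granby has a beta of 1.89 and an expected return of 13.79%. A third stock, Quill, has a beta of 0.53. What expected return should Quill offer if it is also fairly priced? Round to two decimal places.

MRP (SML slope) = (13.79% − 6.81%) / (1.89 − 0.46) = 6.98% / 1.43 = 4.8811%
R_f (intercept) = 6.81% − 0.46 × 4.8811% = 4.5647%
E(R_Quill) = R_f + β × MRP = 4.5647% + 0.53 × 4.8811% = 7.15%

7.15%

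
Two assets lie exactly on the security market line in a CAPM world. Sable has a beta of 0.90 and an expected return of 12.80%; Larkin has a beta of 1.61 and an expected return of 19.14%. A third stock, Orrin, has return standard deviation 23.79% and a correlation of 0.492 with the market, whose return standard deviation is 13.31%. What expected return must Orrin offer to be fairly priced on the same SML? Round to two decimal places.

MRP = (19.14% − 12.80%) / (1.61 − 0.90) = 8.9296%
R_f = 12.80% − 0.90 × 8.9296% = 4.7634%
β_Orrin = ρ·σ_i/σ_m = 0.492 × 23.79 / 13.31 = 0.8794
E(R_Orrin) = R_f + β × MRP = 4.7634% + 0.8794 × 8.9296% = 12.62%

12.62%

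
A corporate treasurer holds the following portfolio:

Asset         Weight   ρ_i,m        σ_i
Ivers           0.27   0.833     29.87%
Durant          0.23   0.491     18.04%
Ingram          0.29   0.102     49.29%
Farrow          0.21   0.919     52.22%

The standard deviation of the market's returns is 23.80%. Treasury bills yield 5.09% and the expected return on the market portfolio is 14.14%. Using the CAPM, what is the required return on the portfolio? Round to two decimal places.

β_Ivers = 0.833 × 29.87% / 23.80% = 1.0455
β_Durant = 0.491 × 18.04% / 23.80% = 0.3722
β_Ingram = 0.102 × 49.29% / 23.80% = 0.2112
β_Farrow = 0.919 × 52.22% / 23.80% = 2.0164
β_P = Σ w_i β_i = 0.27×1.0455 + 0.23×0.3722 + 0.29×0.2112 + 0.21×2.0164 = 0.8526
MRP = 14.14% − 5.09% = 9.05%
E(R_P) = R_f + β_P × MRP = 5.09% + 0.8526 × 9.05% = 12.81%

12.81%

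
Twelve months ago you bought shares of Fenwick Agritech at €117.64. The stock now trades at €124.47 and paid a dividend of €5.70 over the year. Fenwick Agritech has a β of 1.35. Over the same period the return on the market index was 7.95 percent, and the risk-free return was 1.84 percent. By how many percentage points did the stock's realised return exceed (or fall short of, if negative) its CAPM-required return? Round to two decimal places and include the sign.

Realised HPR = (P1 + D1 − P0) / P0 = (124.47 + 5.70 − 117.64) / 117.64 = 12.53 / 117.64 = 10.6511%
MRP = 7.95% − 1.84% = 6.11%
CAPM required = R_f + β·MRP = 1.84% + 1.35 × 6.11% = 10.0885%
α = realised − required = 10.6511% − 10.0885% = +0.56%

+0.56%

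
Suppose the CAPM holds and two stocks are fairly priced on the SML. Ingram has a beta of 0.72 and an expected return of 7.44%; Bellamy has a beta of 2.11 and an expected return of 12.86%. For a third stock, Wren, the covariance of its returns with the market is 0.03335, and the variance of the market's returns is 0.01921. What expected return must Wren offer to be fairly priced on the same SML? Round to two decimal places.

11.40%

MRP = (12.86% − 7.44%) / (2.11 − 0.72) = 3.8993%
R_f = 7.44% − 0.72 × 3.8993% = 4.6325%
β_Wren = Cov / Var(R_m) = 0.03335 / 0.01921 = 1.7361
E(R_Wren) = R_f + β × MRP = 4.6325% + 1.7361 × 3.8993% = 11.40%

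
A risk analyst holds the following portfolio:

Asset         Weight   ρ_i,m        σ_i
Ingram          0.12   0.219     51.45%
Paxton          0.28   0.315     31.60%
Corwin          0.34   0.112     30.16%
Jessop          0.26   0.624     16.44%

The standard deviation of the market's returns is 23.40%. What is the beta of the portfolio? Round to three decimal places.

β_Ingram = 0.219 × 51.45% / 23.40% = 0.4815
β_Paxton = 0.315 × 31.60% / 23.40% = 0.4254
β_Corwin = 0.112 × 30.16% / 23.40% = 0.1444
β_Jessop = 0.624 × 16.44% / 23.40% = 0.4384
β_P = Σ w_i β_i = 0.12×0.4815 + 0.28×0.4254 + 0.34×0.1444 + 0.26×0.4384 = 0.3400

0.340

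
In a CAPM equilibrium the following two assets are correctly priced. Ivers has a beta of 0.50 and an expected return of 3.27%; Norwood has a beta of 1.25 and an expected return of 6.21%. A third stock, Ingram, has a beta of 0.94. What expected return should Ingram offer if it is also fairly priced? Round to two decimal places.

MRP (SML slope) = (6.21% − 3.27%) / (1.25 − 0.50) = 2.94% / 0.75 = 3.9200%
R_f (intercept) = 3.27% − 0.50 × 3.9200% = 1.3100%
E(R_Ingram) = R_f + β × MRP = 1.3100% + 0.94 × 3.9200% = 4.99%

4.99%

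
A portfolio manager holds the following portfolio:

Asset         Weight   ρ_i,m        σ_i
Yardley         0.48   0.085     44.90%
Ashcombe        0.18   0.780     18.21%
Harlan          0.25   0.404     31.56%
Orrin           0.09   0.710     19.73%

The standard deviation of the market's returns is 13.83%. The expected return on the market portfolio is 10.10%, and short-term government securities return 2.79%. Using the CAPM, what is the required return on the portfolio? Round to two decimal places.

β_Yardley = 0.085 × 44.90% / 13.83% = 0.2760
β_Ashcombe = 0.780 × 18.21% / 13.83% = 1.0270
β_Harlan = 0.404 × 31.56% / 13.83% = 0.9219
β_Orrin = 0.710 × 19.73% / 13.83% = 1.0129
β_P = Σ w_i β_i = 0.48×0.2760 + 0.18×1.0270 + 0.25×0.9219 + 0.09×1.0129 = 0.6390
MRP = 10.10% − 2.79% = 7.31%
E(R_P) = R_f + β_P × MRP = 2.79% + 0.6390 × 7.31% = 7.46%

7.46%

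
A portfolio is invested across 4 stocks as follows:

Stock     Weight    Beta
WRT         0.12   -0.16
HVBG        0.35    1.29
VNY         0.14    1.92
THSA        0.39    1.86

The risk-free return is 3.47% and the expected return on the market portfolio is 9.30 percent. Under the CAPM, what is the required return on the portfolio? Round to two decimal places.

11.79%

β_P = Σ w_i β_i = 0.12×-0.16 + 0.35×1.29 + 0.14×1.92 + 0.39×1.86 = 1.4265
MRP = 9.30% − 3.47% = 5.83%
E(R_P) = R_f + β_P × MRP = 3.47% + 1.4265 × 5.83% = 11.79%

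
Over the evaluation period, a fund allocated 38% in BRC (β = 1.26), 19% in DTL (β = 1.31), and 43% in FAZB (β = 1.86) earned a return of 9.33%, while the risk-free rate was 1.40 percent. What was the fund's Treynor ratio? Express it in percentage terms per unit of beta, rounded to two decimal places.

5.19%

β_P = 0.38×1.26 + 0.19×1.31 + 0.43×1.86 = 1.5275
Treynor = (R_P − R_f) / β_P = (9.33% − 1.40%) / 1.5275 = 7.93% / 1.5275 = 5.19%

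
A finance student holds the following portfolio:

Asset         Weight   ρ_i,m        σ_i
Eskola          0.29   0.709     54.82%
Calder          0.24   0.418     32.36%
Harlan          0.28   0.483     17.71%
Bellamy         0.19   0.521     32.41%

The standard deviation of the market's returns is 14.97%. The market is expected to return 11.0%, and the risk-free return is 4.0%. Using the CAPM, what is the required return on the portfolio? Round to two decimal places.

13.41%

β_Eskola = 0.709 × 54.82% / 14.97% = 2.5964
β_Calder = 0.418 × 32.36% / 14.97% = 0.9036
β_Harlan = 0.483 × 17.71% / 14.97% = 0.5714
β_Bellamy = 0.521 × 32.41% / 14.97% = 1.1280
β_P = Σ w_i β_i = 0.29×2.5964 + 0.24×0.9036 + 0.28×0.5714 + 0.19×1.1280 = 1.3441
MRP = 11.0% − 4.0% = 7.00%
E(R_P) = R_f + β_P × MRP = 4.0% + 1.3441 × 7.0% = 13.41%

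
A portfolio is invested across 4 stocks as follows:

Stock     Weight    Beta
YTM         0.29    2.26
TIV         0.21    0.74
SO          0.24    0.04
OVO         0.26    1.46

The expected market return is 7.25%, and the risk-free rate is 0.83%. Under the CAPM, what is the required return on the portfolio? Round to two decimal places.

8.53%

β_P = Σ w_i β_i = 0.29×2.26 + 0.21×0.74 + 0.24×0.04 + 0.26×1.46 = 1.2000
MRP = 7.25% − 0.83% = 6.42%
E(R_P) = R_f + β_P × MRP = 0.83% + 1.2000 × 6.42% = 8.53%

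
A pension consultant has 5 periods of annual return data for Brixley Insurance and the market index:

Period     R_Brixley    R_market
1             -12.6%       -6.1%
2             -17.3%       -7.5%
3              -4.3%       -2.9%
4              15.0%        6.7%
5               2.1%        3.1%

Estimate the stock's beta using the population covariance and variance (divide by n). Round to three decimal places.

2.057

Mean R_i = (-12.6 − 17.3 − 4.3 + 15.0 + 2.1) / 5 = -3.4200%
Mean R_m = (-6.1 − 7.5 − 2.9 + 6.7 + 3.1) / 5 = -1.3400%
Σ(R_i − R̄_i)(R_m − R̄_m) = 303.1760  ⇒  Cov = 303.1760 / 5 = 60.6352
Σ(R_m − R̄_m)² = 147.3920  ⇒  Var(R_m) = 147.3920 / 5 = 29.4784
β = Cov / Var(R_m) = 60.6352 / 29.4784 = 2.0569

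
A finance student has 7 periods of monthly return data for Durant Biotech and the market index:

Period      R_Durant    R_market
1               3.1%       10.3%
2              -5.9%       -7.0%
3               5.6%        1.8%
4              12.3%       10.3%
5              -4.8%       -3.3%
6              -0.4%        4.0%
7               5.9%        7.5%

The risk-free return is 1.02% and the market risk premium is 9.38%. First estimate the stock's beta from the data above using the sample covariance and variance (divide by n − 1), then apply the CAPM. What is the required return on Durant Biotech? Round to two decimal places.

Mean R_i = (3.1 − 5.9 + 5.6 + 12.3 − 4.8 − 0.4 + 5.9) / 7 = 2.2571%
Mean R_m = (10.3 − 7.0 + 1.8 + 10.3 − 3.3 + 4.0 + 7.5) / 7 = 3.3714%
Σ(R_i − R̄_i)(R_m − R̄_m) = 215.2214  ⇒  Cov = 215.2214 / 6 = 35.8702
Σ(R_m − R̄_m)² = 267.9943  ⇒  Var(R_m) = 267.9943 / 6 = 44.6657
β = Cov / Var(R_m) = 35.8702 / 44.6657 = 0.8031
E(R) = R_f + β × MRP = 1.02% + 0.8031 × 9.38% = 8.55%

8.55%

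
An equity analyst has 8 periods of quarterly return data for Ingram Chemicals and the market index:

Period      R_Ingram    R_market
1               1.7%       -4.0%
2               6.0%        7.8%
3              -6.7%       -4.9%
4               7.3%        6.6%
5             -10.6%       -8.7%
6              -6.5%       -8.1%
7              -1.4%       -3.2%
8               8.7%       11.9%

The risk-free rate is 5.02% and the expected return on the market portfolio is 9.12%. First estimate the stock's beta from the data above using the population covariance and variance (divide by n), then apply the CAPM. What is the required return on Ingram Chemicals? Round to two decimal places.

8.53%

Mean R_i = (1.7 + 6.0 − 6.7 + 7.3 − 10.6 − 6.5 − 1.4 + 8.7) / 8 = -0.1875%
Mean R_m = (-4.0 + 7.8 − 4.9 + 6.6 − 8.7 − 8.1 − 3.2 + 11.9) / 8 = -0.3250%
Σ(R_i − R̄_i)(R_m − R̄_m) = 373.4025  ⇒  Cov = 373.4025 / 8 = 46.6753
Σ(R_m − R̄_m)² = 436.7150  ⇒  Var(R_m) = 436.7150 / 8 = 54.5894
β = Cov / Var(R_m) = 46.6753 / 54.5894 = 0.8550
MRP = 9.12% − 5.02% = 4.10%
E(R) = R_f + β × MRP = 5.02% + 0.8550 × 4.10% = 8.53%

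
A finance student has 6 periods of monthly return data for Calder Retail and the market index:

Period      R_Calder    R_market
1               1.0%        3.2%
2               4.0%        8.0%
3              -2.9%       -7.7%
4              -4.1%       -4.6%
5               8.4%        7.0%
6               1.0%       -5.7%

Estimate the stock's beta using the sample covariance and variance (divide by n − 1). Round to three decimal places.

0.547

Mean R_i = (1.0 + 4.0 − 2.9 − 4.1 + 8.4 + 1.0) / 6 = 1.2333%
Mean R_m = (3.2 + 8.0 − 7.7 − 4.6 + 7.0 − 5.7) / 6 = 0.0333%
Σ(R_i − R̄_i)(R_m − R̄_m) = 129.2433  ⇒  Cov = 129.2433 / 5 = 25.8487
Σ(R_m − R̄_m)² = 236.1733  ⇒  Var(R_m) = 236.1733 / 5 = 47.2347
β = Cov / Var(R_m) = 25.8487 / 47.2347 = 0.5472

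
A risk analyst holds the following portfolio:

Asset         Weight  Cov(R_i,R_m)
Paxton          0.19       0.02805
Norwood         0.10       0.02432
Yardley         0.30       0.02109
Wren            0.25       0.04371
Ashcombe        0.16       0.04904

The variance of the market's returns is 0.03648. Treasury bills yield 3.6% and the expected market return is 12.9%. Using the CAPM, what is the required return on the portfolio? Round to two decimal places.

11.98%

β_Paxton = 0.02805 / 0.03648 = 0.7689
β_Norwood = 0.02432 / 0.03648 = 0.6667
β_Yardley = 0.02109 / 0.03648 = 0.5781
β_Wren = 0.04371 / 0.03648 = 1.1982
β_Ashcombe = 0.04904 / 0.03648 = 1.3443
β_P = Σ w_i β_i = 0.19×0.7689 + 0.10×0.6667 + 0.30×0.5781 + 0.25×1.1982 + 0.16×1.3443 = 0.9008
MRP = 12.9% − 3.6% = 9.30%
E(R_P) = R_f + β_P × MRP = 3.6% + 0.9008 × 9.3% = 11.98%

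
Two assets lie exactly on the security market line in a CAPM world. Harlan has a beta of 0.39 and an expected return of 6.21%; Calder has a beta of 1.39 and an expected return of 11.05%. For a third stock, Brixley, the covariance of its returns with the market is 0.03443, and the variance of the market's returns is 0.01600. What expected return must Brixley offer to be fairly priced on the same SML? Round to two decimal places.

MRP = (11.05% − 6.21%) / (1.39 − 0.39) = 4.8400%
R_f = 6.21% − 0.39 × 4.8400% = 4.3224%
β_Brixley = Cov / Var(R_m) = 0.03443 / 0.01600 = 2.1519
E(R_Brixley) = R_f + β × MRP = 4.3224% + 2.1519 × 4.8400% = 14.74%

14.74%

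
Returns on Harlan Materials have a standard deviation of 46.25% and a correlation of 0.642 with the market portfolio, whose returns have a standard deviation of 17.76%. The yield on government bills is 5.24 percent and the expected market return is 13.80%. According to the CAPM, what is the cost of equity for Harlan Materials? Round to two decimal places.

β = ρ × σ_i / σ_m = 0.642 × 46.25% / 17.76% = 1.6719
MRP = 13.80% − 5.24% = 8.56%
E(R) = 5.24% + 1.6719 × 8.56% = 19.55%

19.55%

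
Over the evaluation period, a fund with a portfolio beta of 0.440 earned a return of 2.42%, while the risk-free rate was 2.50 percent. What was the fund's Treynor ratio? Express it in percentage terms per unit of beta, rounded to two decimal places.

Treynor = (R_P − R_f) / β_P = (2.42% − 2.50%) / 0.4400 = -0.08% / 0.4400 = -0.18%

-0.18%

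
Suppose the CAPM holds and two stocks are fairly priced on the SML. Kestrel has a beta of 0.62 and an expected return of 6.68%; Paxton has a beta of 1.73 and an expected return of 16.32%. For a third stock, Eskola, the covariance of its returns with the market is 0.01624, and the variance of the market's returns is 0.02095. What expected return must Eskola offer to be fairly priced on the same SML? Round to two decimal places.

8.03%

MRP = (16.32% − 6.68%) / (1.73 − 0.62) = 8.6847%
R_f = 6.68% − 0.62 × 8.6847% = 1.2955%
β_Eskola = Cov / Var(R_m) = 0.01624 / 0.02095 = 0.7752
E(R_Eskola) = R_f + β × MRP = 1.2955% + 0.7752 × 8.6847% = 8.03%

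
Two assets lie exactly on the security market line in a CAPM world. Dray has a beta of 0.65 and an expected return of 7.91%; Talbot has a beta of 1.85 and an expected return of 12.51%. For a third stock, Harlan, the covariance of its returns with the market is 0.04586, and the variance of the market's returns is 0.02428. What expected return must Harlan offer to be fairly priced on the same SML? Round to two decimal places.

12.66%

MRP = (12.51% − 7.91%) / (1.85 − 0.65) = 3.8333%
R_f = 7.91% − 0.65 × 3.8333% = 5.4184%
β_Harlan = Cov / Var(R_m) = 0.04586 / 0.02428 = 1.8888
E(R_Harlan) = R_f + β × MRP = 5.4184% + 1.8888 × 3.8333% = 12.66%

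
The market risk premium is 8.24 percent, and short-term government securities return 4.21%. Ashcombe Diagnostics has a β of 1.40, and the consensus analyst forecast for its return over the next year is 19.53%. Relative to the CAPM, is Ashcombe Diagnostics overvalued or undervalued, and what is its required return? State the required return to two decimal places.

Undervalued; required return 15.75%

Required return = R_f + β·MRP = 4.21% + 1.40 × 8.24% = 15.75%
Forecast 19.53% > required 15.75% → the stock plots above the SML → undervalued.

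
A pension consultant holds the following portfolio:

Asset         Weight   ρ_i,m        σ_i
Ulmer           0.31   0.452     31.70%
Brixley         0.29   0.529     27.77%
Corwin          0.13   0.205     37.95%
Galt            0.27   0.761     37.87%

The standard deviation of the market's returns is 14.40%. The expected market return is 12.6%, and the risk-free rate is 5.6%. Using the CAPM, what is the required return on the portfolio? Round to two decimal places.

14.10%

β_Ulmer = 0.452 × 31.70% / 14.40% = 0.9950
β_Brixley = 0.529 × 27.77% / 14.40% = 1.0202
β_Corwin = 0.205 × 37.95% / 14.40% = 0.5403
β_Galt = 0.761 × 37.87% / 14.40% = 2.0013
β_P = Σ w_i β_i = 0.31×0.9950 + 0.29×1.0202 + 0.13×0.5403 + 0.27×2.0013 = 1.2149
MRP = 12.6% − 5.6% = 7.00%
E(R_P) = R_f + β_P × MRP = 5.6% + 1.2149 × 7.0% = 14.10%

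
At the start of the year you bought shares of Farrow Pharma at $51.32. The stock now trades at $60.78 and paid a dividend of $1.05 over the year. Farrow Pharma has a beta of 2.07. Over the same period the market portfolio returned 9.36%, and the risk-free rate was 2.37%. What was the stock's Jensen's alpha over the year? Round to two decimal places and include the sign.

Realised HPR = (P1 + D1 − P0) / P0 = (60.78 + 1.05 − 51.32) / 51.32 = 10.51 / 51.32 = 20.4793%
MRP = 9.36% − 2.37% = 6.99%
CAPM required = R_f + β·MRP = 2.37% + 2.07 × 6.99% = 16.8393%
α = realised − required = 20.4793% − 16.8393% = +3.64%

+3.64%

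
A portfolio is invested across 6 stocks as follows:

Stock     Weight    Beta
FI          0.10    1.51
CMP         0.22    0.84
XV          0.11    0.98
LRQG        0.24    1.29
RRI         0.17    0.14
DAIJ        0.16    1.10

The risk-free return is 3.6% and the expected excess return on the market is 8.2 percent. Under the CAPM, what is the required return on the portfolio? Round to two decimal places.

11.41%

β_P = Σ w_i β_i = 0.10×1.51 + 0.22×0.84 + 0.11×0.98 + 0.24×1.29 + 0.17×0.14 + 0.16×1.10 = 0.9530
E(R_P) = R_f + β_P × MRP = 3.6% + 0.9530 × 8.2% = 11.41%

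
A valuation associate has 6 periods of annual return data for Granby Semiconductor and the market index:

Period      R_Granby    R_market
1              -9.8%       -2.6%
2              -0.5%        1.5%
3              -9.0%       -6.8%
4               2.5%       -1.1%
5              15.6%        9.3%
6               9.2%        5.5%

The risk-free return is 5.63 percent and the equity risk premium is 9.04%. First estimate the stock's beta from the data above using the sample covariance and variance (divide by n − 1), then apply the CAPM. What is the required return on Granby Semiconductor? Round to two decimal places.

Mean R_i = (-9.8 − 0.5 − 9.0 + 2.5 + 15.6 + 9.2) / 6 = 1.3333%
Mean R_m = (-2.6 + 1.5 − 6.8 − 1.1 + 9.3 + 5.5) / 6 = 0.9667%
Σ(R_i − R̄_i)(R_m − R̄_m) = 271.1267  ⇒  Cov = 271.1267 / 5 = 54.2253
Σ(R_m − R̄_m)² = 167.5933  ⇒  Var(R_m) = 167.5933 / 5 = 33.5187
β = Cov / Var(R_m) = 54.2253 / 33.5187 = 1.6178
E(R) = R_f + β × MRP = 5.63% + 1.6178 × 9.04% = 20.25%

20.25%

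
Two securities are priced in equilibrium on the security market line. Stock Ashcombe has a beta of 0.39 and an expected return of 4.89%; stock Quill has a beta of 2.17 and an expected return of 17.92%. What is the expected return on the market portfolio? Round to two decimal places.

Both satisfy E(R) = R_f + β·MRP, so the slope of the SML is
MRP = (17.92% − 4.89%) / (2.17 − 0.39) = 13.03% / 1.78 = 7.3202%
R_f = E(R_Ashcombe) − β_Ashcombe·MRP = 4.89% − 0.39 × 7.3202% = 2.0351%
E(R_m) = R_f + MRP = 2.0351% + 7.3202% = 9.36%

9.36%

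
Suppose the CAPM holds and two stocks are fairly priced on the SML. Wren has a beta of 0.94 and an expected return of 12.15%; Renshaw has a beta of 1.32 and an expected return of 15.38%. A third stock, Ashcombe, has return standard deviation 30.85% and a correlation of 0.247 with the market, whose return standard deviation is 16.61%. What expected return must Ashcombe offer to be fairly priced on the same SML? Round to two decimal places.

MRP = (15.38% − 12.15%) / (1.32 − 0.94) = 8.5000%
R_f = 12.15% − 0.94 × 8.5000% = 4.1600%
β_Ashcombe = ρ·σ_i/σ_m = 0.247 × 30.85 / 16.61 = 0.4588
E(R_Ashcombe) = R_f + β × MRP = 4.1600% + 0.4588 × 8.5000% = 8.06%

8.06%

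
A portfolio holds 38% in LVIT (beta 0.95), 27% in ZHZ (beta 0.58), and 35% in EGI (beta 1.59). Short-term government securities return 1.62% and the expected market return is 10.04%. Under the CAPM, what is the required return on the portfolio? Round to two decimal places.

β_P = Σ w_i β_i = 0.38×0.95 + 0.27×0.58 + 0.35×1.59 = 1.0741
MRP = 10.04% − 1.62% = 8.42%
E(R_P) = R_f + β_P × MRP = 1.62% + 1.0741 × 8.42% = 10.66%

10.66%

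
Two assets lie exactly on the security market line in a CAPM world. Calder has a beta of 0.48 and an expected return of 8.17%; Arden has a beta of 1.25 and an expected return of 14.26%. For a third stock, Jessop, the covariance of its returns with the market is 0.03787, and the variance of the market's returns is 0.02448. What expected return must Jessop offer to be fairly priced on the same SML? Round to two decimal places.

MRP = (14.26% − 8.17%) / (1.25 − 0.48) = 7.9091%
R_f = 8.17% − 0.48 × 7.9091% = 4.3736%
β_Jessop = Cov / Var(R_m) = 0.03787 / 0.02448 = 1.5470
E(R_Jessop) = R_f + β × MRP = 4.3736% + 1.5470 × 7.9091% = 16.61%

16.61%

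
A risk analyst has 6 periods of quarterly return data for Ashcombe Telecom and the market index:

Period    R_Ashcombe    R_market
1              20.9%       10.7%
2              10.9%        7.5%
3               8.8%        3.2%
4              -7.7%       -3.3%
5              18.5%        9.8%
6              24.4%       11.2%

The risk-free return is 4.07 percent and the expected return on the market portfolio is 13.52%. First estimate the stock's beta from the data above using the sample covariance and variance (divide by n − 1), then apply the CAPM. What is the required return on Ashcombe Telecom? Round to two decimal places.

Mean R_i = (20.9 + 10.9 + 8.8 − 7.7 + 18.5 + 24.4) / 6 = 12.6333%
Mean R_m = (10.7 + 7.5 + 3.2 − 3.3 + 9.8 + 11.2) / 6 = 6.5167%
Σ(R_i − R̄_i)(R_m − R̄_m) = 319.5667  ⇒  Cov = 319.5667 / 5 = 63.9133
Σ(R_m − R̄_m)² = 158.5483  ⇒  Var(R_m) = 158.5483 / 5 = 31.7097
β = Cov / Var(R_m) = 63.9133 / 31.7097 = 2.0156
MRP = 13.52% − 4.07% = 9.45%
E(R) = R_f + β × MRP = 4.07% + 2.0156 × 9.45% = 23.12%

23.12%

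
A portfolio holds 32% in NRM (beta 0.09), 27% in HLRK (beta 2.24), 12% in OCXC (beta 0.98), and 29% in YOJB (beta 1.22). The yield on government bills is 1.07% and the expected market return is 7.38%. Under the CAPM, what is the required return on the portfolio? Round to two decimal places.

β_P = Σ w_i β_i = 0.32×0.09 + 0.27×2.24 + 0.12×0.98 + 0.29×1.22 = 1.1050
MRP = 7.38% − 1.07% = 6.31%
E(R_P) = R_f + β_P × MRP = 1.07% + 1.1050 × 6.31% = 8.04%

8.04%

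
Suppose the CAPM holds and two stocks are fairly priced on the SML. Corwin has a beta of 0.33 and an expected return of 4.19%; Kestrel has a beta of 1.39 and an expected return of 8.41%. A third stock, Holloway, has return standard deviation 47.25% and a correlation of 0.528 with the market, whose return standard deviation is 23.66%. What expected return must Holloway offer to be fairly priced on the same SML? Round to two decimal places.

7.07%

MRP = (8.41% − 4.19%) / (1.39 − 0.33) = 3.9811%
R_f = 4.19% − 0.33 × 3.9811% = 2.8762%
β_Holloway = ρ·σ_i/σ_m = 0.528 × 47.25 / 23.66 = 1.0544
E(R_Holloway) = R_f + β × MRP = 2.8762% + 1.0544 × 3.9811% = 7.07%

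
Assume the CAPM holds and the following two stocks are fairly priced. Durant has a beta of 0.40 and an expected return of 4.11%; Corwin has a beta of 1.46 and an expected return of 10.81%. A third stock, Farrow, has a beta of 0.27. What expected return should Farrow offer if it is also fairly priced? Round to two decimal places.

3.29%

MRP (SML slope) = (10.81% − 4.11%) / (1.46 − 0.40) = 6.70% / 1.06 = 6.3208%
R_f (intercept) = 4.11% − 0.40 × 6.3208% = 1.5817%
E(R_Farrow) = R_f + β × MRP = 1.5817% + 0.27 × 6.3208% = 3.29%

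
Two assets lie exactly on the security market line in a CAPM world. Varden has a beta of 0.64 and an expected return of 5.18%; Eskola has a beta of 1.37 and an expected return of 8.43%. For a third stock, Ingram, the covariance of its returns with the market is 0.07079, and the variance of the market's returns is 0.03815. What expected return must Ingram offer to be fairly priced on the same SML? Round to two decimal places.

MRP = (8.43% − 5.18%) / (1.37 − 0.64) = 4.4521%
R_f = 5.18% − 0.64 × 4.4521% = 2.3307%
β_Ingram = Cov / Var(R_m) = 0.07079 / 0.03815 = 1.8556
E(R_Ingram) = R_f + β × MRP = 2.3307% + 1.8556 × 4.4521% = 10.59%

10.59%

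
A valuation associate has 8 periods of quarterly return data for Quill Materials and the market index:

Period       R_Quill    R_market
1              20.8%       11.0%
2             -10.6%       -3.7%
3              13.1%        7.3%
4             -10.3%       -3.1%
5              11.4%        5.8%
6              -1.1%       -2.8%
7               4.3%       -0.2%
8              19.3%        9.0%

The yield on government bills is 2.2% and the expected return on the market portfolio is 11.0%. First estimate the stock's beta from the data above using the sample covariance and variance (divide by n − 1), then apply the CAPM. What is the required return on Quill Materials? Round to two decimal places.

Mean R_i = (20.8 − 10.6 + 13.1 − 10.3 + 11.4 − 1.1 + 4.3 + 19.3) / 8 = 5.8625%
Mean R_m = (11.0 − 3.7 + 7.3 − 3.1 + 5.8 − 2.8 − 0.2 + 9.0) / 8 = 2.9125%
Σ(R_i − R̄_i)(R_m − R̄_m) = 501.0238  ⇒  Cov = 501.0238 / 7 = 71.5748
Σ(R_m − R̄_m)² = 252.2488  ⇒  Var(R_m) = 252.2488 / 7 = 36.0355
β = Cov / Var(R_m) = 71.5748 / 36.0355 = 1.9862
MRP = 11.0% − 2.2% = 8.80%
E(R) = R_f + β × MRP = 2.2% + 1.9862 × 8.8% = 19.68%

19.68%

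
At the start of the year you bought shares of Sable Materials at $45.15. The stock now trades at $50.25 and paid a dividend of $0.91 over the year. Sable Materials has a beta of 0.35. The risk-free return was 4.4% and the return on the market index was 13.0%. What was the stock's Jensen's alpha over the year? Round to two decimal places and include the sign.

+5.90%

Realised HPR = (P1 + D1 − P0) / P0 = (50.25 + 0.91 − 45.15) / 45.15 = 6.01 / 45.15 = 13.3112%
MRP = 13.0% − 4.4% = 8.60%
CAPM required = R_f + β·MRP = 4.4% + 0.35 × 8.6% = 7.4100%
α = realised − required = 13.3112% − 7.4100% = +5.90%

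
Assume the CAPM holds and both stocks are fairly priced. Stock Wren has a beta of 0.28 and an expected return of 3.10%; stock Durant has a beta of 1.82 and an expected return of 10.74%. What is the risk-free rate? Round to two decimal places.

Both satisfy E(R) = R_f + β·MRP, so the slope of the SML is
MRP = (10.74% − 3.10%) / (1.82 − 0.28) = 7.64% / 1.54 = 4.9610%
R_f = E(R_Wren) − β_Wren·MRP = 3.10% − 0.28 × 4.9610% = 1.7109%

1.71%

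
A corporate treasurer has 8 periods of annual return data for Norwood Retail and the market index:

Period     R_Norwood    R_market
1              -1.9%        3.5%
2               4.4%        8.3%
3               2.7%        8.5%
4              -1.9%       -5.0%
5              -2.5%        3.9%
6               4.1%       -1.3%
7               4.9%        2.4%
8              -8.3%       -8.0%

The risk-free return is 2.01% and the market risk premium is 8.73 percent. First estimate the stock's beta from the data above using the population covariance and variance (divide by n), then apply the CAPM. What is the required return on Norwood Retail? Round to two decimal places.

6.38%

Mean R_i = (-1.9 + 4.4 + 2.7 − 1.9 − 2.5 + 4.1 + 4.9 − 8.3) / 8 = 0.1875%
Mean R_m = (3.5 + 8.3 + 8.5 − 5.0 + 3.9 − 1.3 + 2.4 − 8.0) / 8 = 1.5375%
Σ(R_i − R̄_i)(R_m − R̄_m) = 123.0938  ⇒  Cov = 123.0938 / 8 = 15.3867
Σ(R_m − R̄_m)² = 246.1388  ⇒  Var(R_m) = 246.1388 / 8 = 30.7674
β = Cov / Var(R_m) = 15.3867 / 30.7674 = 0.5001
E(R) = R_f + β × MRP = 2.01% + 0.5001 × 8.73% = 6.38%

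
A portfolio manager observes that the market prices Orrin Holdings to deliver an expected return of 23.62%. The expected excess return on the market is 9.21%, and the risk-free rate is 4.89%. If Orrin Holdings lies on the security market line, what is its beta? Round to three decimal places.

β = (E(R) − R_f) / MRP = (23.62% − 4.89%) / 9.21% = 18.73% / 9.21% = 2.034

2.034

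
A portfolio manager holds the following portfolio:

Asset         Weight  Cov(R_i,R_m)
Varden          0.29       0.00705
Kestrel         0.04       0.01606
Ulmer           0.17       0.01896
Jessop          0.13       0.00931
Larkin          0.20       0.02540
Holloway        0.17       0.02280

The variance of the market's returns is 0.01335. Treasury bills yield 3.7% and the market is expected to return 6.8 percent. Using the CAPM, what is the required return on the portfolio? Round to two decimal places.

7.43%

β_Varden = 0.00705 / 0.01335 = 0.5281
β_Kestrel = 0.01606 / 0.01335 = 1.2030
β_Ulmer = 0.01896 / 0.01335 = 1.4202
β_Jessop = 0.00931 / 0.01335 = 0.6974
β_Larkin = 0.02540 / 0.01335 = 1.9026
β_Holloway = 0.02280 / 0.01335 = 1.7079
β_P = Σ w_i β_i = 0.29×0.5281 + 0.04×1.2030 + 0.17×1.4202 + 0.13×0.6974 + 0.20×1.9026 + 0.17×1.7079 = 1.2042
MRP = 6.8% − 3.7% = 3.10%
E(R_P) = R_f + β_P × MRP = 3.7% + 1.2042 × 3.1% = 7.43%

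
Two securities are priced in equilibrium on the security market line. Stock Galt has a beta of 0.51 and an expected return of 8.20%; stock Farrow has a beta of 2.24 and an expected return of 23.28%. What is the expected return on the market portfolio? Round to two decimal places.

Both satisfy E(R) = R_f + β·MRP, so the slope of the SML is
MRP = (23.28% − 8.20%) / (2.24 − 0.51) = 15.08% / 1.73 = 8.7168%
R_f = E(R_Galt) − β_Galt·MRP = 8.20% − 0.51 × 8.7168% = 3.7544%
E(R_m) = R_f + MRP = 3.7544% + 8.7168% = 12.47%

12.47%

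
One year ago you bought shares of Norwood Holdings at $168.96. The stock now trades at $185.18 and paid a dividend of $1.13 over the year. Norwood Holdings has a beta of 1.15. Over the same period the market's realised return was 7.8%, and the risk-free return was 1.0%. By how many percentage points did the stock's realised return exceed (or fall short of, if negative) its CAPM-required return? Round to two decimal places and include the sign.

Realised HPR = (P1 + D1 − P0) / P0 = (185.18 + 1.13 − 168.96) / 168.96 = 17.35 / 168.96 = 10.2687%
MRP = 7.8% − 1.0% = 6.80%
CAPM required = R_f + β·MRP = 1.0% + 1.15 × 6.8% = 8.8200%
α = realised − required = 10.2687% − 8.8200% = +1.45%

+1.45%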